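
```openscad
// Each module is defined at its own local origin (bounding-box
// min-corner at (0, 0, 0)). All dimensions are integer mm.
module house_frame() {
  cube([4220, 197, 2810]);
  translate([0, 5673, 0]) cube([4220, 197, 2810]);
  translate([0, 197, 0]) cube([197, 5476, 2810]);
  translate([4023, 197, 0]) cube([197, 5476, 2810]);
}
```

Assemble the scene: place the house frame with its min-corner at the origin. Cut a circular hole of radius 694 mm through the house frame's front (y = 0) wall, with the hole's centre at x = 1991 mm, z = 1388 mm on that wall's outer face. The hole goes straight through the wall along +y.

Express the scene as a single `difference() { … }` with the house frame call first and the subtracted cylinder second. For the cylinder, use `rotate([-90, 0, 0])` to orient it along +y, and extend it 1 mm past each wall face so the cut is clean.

difference() {
  house_frame();
  translate([1991, -1, 1388]) rotate([-90, 0, 0]) cylinder(h = 199, r = 694);
}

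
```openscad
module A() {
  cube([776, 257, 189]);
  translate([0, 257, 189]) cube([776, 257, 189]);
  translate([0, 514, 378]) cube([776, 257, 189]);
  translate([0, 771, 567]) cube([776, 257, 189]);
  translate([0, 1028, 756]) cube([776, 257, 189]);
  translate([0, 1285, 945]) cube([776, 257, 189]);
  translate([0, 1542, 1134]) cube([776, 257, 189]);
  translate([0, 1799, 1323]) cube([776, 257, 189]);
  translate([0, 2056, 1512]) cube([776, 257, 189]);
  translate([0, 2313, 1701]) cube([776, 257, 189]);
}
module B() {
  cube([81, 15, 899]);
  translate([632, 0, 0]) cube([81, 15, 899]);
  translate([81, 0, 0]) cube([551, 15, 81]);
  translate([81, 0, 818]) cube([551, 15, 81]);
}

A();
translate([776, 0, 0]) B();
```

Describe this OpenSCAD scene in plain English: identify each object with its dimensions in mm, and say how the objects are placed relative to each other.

A is a straight staircase of 10 solid steps. Each step is 776 mm wide (x), 257 mm deep (y, the going) and 189 mm tall (the rise). The first step rests on the floor; each subsequent step sits one going further in +y and one rise higher in +z, directly behind and above the previous step with no overlap.

B is a rectangular picture frame lying in the x–z plane (depth along y). The opening is 551 mm wide (x) by 737 mm tall (z), surrounded by a border 81 mm wide on all four sides. The frame is 15 mm deep and is made of two full-height vertical stiles with two horizontal rails fitted between them.

The picture frame is against the staircase's +x side, with their −y faces flush.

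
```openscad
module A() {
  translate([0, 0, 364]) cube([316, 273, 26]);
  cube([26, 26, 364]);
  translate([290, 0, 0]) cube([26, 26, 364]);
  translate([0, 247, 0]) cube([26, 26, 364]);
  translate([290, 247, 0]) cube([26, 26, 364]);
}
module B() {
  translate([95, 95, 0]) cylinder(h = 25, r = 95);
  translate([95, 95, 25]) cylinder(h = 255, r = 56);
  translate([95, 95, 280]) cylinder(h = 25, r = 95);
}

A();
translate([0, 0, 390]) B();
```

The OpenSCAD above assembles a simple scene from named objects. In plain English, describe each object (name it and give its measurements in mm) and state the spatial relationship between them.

A is a four-legged stool. The seat is 316×273 mm, 26 mm thick, top at z = 390 mm. It stands on four square legs, each 26×26 mm in cross-section, from z = 0 to the seat underside, each flush with a corner of the seat.

B is a spool: two coaxial disc flanges of radius 95 mm and thickness 25 mm, joined by a core cylinder of radius 56 mm and height 255 mm. The lower flange rests on z = 0 and the three cylinders share a vertical axis.

The spool is on top of the stool.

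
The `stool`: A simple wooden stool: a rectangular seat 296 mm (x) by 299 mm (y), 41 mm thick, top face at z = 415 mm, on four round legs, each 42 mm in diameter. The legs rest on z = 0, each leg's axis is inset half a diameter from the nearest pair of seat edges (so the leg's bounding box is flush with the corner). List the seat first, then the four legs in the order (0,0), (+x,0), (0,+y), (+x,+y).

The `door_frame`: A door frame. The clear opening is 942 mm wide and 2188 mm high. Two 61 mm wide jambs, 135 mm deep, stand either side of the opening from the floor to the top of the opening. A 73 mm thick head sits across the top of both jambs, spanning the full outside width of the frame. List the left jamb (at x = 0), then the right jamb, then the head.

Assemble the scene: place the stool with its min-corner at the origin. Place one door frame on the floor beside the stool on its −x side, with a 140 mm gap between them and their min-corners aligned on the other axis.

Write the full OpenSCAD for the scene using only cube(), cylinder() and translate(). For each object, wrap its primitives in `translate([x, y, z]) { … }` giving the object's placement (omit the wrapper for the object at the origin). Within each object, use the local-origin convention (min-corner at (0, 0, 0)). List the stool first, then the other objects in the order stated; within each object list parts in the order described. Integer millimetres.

translate([0, 0, 374]) cube([296, 299, 41]);
translate([21, 21, 0]) cylinder(h = 374, r = 21);
translate([275, 21, 0]) cylinder(h = 374, r = 21);
translate([21, 278, 0]) cylinder(h = 374, r = 21);
translate([275, 278, 0]) cylinder(h = 374, r = 21);
translate([-1204, 0, 0]) {
  cube([61, 135, 2188]);
  translate([1003, 0, 0]) cube([61, 135, 2188]);
  translate([0, 0, 2188]) cube([1064, 135, 73]);
}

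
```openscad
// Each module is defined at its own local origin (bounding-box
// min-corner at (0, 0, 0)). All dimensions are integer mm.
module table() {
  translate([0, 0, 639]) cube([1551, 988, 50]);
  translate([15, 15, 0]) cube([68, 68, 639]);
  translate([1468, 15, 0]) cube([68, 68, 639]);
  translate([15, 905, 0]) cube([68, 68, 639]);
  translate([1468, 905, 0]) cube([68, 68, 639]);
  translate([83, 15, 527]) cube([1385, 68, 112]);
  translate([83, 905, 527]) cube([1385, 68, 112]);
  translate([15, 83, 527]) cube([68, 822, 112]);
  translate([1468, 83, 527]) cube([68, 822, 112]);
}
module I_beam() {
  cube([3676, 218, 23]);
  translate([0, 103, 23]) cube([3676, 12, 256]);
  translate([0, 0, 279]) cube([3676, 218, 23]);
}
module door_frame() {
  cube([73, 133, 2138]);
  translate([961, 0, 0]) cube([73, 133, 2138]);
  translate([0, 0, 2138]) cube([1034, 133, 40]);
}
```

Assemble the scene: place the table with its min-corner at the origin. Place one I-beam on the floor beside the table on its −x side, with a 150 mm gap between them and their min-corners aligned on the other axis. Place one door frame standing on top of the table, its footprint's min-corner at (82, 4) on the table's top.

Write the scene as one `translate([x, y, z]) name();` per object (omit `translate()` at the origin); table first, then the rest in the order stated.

table();
translate([-3826, 0, 0]) I_beam();
translate([82, 4, 689]) door_frame();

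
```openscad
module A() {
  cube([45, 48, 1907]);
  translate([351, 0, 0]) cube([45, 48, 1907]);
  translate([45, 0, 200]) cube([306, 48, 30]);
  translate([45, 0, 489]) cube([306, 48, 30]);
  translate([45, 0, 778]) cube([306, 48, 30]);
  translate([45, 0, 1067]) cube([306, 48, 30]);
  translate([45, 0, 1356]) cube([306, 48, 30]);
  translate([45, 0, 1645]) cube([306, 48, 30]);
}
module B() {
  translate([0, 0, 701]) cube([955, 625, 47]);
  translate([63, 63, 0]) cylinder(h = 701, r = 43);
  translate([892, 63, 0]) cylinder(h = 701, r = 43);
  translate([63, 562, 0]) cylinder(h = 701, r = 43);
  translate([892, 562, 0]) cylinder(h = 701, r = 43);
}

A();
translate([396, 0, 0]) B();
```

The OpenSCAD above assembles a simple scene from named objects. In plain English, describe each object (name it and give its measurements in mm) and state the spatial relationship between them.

A is a straight ladder. Two 45×48 mm vertical rails, 1907 mm tall, stand 396 mm apart (outside-to-outside) with their front faces coplanar on the −y side. 6 rungs, each 48 mm deep and 30 mm tall, span between the inner faces of the rails, front faces flush with the rails. The lowest rung's underside is at z = 200 mm and rungs are spaced 289 mm apart (underside to underside).

B is a rectangular dining table. The top is 955×625×47 mm with its upper surface at z = 748 mm. It stands on four round legs of 86 mm diameter, each leg's bounding box inset 20 mm from the nearest pair of top edges, running from the floor to the underside of the top.

The table is against the ladder's +x side, with their −y faces flush.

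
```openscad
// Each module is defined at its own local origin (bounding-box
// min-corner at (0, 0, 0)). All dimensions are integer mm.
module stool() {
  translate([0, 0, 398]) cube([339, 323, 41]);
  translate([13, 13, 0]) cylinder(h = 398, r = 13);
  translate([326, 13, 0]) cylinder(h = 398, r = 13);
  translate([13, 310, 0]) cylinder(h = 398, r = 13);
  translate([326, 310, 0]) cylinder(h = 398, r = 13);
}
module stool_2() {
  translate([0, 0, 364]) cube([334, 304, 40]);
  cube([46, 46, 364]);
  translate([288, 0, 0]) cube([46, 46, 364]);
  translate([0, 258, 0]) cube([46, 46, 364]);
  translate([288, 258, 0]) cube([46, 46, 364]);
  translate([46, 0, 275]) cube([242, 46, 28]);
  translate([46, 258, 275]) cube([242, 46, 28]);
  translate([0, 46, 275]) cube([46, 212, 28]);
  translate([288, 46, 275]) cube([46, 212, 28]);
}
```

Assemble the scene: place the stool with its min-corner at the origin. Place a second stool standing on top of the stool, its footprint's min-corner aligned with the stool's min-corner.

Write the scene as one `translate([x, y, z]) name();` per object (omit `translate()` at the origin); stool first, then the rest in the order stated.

stool();
translate([0, 0, 439]) stool_2();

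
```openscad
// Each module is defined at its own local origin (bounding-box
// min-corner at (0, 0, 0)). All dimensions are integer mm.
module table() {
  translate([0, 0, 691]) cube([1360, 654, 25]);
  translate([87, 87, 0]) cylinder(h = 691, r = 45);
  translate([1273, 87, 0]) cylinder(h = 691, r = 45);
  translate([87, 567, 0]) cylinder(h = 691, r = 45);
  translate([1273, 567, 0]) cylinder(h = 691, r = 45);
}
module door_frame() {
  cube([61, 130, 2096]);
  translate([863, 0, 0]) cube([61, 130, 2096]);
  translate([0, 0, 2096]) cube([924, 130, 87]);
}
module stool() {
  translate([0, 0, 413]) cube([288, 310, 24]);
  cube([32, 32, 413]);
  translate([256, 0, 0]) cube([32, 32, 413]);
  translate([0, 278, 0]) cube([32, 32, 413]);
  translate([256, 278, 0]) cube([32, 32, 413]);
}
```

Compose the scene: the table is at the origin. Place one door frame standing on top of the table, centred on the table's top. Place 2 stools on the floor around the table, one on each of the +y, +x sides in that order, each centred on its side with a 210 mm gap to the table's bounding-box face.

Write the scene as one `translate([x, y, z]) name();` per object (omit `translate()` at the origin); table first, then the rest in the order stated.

table();
translate([218, 262, 716]) door_frame();
translate([536, 864, 0]) stool();
translate([1570, 172, 0]) stool();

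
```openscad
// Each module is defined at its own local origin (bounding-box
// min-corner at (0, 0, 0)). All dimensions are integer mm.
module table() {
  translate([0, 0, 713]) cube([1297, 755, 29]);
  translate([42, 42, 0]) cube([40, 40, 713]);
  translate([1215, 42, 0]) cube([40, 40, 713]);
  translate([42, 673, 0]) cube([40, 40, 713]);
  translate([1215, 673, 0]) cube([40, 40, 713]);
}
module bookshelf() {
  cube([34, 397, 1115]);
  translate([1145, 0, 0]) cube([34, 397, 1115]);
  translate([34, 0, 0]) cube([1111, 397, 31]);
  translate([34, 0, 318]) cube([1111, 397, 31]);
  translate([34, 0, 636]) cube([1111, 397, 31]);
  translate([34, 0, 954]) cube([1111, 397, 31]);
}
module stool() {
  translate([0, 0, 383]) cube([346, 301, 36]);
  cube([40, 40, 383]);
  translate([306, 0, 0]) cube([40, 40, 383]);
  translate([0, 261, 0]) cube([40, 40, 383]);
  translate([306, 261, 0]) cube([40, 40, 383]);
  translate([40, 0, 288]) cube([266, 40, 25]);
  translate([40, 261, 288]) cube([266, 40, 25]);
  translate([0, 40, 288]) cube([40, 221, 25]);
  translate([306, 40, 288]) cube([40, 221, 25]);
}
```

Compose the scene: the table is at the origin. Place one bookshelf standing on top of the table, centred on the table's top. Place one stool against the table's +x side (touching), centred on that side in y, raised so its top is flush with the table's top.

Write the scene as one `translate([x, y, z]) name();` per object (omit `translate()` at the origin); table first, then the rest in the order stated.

table();
translate([59, 179, 742]) bookshelf();
translate([1297, 227, 323]) stool();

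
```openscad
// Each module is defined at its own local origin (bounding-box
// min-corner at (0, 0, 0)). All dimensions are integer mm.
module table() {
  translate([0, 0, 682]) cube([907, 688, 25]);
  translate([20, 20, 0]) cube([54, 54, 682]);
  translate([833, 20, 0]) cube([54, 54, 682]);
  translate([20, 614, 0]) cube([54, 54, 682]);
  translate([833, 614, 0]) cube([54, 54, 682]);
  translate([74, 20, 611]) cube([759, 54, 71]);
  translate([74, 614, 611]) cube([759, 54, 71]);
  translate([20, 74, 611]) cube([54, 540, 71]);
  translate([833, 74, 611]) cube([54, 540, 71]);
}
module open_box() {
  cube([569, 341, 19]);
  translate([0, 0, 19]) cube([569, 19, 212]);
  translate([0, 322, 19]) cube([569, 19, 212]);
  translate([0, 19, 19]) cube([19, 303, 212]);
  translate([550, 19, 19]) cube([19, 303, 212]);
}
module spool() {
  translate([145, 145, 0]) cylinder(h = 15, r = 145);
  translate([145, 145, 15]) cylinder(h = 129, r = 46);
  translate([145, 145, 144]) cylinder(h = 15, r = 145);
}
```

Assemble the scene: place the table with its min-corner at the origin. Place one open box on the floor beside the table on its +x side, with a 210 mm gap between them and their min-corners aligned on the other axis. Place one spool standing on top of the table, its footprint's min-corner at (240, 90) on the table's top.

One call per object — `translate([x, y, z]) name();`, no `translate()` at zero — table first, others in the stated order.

table();
translate([1117, 0, 0]) open_box();
translate([240, 90, 707]) spool();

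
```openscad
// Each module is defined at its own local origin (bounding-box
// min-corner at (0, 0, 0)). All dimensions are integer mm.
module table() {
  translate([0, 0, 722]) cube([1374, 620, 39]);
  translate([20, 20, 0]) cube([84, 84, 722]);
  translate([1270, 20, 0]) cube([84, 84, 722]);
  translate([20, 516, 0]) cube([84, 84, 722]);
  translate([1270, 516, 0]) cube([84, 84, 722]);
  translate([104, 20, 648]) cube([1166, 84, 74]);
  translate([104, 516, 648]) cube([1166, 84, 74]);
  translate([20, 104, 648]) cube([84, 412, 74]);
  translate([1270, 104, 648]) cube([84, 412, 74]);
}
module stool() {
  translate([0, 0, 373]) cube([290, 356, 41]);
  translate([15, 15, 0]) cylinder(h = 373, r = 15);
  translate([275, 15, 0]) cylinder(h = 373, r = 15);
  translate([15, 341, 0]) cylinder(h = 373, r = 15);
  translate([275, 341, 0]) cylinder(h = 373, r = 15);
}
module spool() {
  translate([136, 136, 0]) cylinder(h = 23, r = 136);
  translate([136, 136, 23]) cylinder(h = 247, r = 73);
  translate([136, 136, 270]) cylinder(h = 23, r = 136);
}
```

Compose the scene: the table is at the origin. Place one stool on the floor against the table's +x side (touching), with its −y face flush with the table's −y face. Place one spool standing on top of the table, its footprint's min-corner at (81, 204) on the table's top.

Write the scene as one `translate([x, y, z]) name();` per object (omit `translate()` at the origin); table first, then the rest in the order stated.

table();
translate([1374, 0, 0]) stool();
translate([81, 204, 761]) spool();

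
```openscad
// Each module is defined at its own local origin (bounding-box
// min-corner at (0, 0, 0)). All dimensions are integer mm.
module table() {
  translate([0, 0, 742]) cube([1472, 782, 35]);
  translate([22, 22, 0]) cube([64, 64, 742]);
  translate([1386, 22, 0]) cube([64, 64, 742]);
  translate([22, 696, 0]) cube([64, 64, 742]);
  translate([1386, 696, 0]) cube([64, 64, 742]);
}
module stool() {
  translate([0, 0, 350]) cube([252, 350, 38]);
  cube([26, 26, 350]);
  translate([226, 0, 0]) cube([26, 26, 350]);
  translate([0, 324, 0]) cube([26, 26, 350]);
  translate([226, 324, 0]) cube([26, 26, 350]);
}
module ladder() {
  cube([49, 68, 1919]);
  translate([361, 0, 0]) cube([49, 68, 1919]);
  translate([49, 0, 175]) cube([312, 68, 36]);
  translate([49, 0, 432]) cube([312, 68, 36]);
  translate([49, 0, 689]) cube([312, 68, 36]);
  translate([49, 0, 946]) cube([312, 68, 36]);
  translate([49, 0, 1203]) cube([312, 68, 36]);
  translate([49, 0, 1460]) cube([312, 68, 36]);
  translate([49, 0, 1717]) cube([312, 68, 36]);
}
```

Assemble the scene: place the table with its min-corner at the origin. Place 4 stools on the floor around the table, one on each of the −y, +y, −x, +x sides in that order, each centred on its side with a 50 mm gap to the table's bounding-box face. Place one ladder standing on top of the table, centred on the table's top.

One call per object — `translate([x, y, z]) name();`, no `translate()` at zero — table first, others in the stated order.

table();
translate([610, -400, 0]) stool();
translate([610, 832, 0]) stool();
translate([-302, 216, 0]) stool();
translate([1522, 216, 0]) stool();
translate([531, 357, 777]) ladder();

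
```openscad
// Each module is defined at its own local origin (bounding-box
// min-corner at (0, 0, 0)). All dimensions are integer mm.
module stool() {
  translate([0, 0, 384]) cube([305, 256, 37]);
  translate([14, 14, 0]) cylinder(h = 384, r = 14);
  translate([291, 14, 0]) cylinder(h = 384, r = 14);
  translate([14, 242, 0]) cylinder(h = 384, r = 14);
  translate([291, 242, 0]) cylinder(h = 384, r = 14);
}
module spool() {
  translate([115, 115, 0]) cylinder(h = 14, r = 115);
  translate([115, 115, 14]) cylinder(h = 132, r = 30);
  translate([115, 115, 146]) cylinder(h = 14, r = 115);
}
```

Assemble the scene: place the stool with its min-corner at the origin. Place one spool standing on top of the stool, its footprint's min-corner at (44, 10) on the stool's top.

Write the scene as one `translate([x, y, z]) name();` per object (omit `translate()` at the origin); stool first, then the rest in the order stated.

stool();
translate([44, 10, 421]) spool();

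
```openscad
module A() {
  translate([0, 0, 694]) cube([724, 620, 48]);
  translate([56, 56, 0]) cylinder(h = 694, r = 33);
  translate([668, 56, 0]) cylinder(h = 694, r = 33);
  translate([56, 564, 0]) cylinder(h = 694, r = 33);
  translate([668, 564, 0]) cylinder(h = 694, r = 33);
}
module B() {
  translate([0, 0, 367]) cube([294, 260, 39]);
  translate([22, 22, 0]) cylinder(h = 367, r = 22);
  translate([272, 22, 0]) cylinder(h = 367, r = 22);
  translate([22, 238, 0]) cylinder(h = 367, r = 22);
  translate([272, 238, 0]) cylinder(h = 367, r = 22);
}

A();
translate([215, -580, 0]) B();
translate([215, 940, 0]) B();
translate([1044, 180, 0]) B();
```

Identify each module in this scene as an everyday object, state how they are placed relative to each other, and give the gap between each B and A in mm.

Each stool's nearest face is 320 mm from the table's bounding box.

A is a table. B is a stool. Three stools sit around the table at the −y, +y, +x sides. The gap between each stool and the table is 320 mm.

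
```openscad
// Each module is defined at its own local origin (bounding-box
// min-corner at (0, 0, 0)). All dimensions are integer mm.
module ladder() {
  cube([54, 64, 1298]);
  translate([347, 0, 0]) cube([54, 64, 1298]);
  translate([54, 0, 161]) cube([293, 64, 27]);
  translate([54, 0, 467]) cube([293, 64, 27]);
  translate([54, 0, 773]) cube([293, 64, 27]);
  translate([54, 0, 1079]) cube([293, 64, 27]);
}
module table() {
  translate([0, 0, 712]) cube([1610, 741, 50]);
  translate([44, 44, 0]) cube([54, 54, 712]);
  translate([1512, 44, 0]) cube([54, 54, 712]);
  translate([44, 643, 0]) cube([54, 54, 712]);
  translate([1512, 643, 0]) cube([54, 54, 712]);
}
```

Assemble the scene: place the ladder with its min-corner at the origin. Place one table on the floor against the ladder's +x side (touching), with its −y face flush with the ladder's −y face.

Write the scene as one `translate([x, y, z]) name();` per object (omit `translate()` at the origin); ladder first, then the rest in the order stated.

ladder();
translate([401, 0, 0]) table();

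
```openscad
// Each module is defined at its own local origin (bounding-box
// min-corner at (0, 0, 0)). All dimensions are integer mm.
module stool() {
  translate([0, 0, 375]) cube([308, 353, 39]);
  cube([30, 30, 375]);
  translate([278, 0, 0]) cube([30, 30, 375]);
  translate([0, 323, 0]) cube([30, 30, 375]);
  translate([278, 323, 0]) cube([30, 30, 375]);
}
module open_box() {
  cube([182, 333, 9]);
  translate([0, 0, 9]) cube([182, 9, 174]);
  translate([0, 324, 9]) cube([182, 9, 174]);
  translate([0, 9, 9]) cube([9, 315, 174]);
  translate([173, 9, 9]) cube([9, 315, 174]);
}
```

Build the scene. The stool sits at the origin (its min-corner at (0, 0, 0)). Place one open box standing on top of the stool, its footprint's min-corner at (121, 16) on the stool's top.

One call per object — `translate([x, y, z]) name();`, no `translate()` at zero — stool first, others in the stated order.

stool();
translate([121, 16, 414]) open_box();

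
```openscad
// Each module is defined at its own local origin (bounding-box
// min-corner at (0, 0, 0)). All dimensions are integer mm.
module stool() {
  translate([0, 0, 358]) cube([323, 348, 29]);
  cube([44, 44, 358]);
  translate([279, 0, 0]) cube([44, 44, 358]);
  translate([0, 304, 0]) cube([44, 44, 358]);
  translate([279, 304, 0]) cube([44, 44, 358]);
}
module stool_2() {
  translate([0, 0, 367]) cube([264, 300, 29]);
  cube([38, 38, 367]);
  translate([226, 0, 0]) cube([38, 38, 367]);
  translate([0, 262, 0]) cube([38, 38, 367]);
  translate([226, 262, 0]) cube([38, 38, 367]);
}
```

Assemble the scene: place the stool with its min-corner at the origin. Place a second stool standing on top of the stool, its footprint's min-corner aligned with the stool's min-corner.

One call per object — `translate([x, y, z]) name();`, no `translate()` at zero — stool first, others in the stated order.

stool();
translate([0, 0, 387]) stool_2();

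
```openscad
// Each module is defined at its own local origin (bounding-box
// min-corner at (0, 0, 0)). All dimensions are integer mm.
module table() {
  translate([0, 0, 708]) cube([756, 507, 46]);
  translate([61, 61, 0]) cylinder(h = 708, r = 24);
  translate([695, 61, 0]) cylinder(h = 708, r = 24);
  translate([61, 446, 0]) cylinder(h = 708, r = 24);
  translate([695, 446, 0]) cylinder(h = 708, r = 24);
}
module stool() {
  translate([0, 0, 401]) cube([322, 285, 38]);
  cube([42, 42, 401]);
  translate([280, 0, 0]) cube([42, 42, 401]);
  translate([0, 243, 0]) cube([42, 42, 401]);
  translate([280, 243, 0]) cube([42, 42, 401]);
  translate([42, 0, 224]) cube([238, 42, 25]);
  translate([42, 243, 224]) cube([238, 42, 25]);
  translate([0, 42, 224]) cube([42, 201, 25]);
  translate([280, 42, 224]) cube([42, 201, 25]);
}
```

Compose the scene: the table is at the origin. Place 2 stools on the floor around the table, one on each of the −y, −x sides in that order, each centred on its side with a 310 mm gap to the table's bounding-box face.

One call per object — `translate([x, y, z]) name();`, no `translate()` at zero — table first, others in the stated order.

table();
translate([217, -595, 0]) stool();
translate([-632, 111, 0]) stool();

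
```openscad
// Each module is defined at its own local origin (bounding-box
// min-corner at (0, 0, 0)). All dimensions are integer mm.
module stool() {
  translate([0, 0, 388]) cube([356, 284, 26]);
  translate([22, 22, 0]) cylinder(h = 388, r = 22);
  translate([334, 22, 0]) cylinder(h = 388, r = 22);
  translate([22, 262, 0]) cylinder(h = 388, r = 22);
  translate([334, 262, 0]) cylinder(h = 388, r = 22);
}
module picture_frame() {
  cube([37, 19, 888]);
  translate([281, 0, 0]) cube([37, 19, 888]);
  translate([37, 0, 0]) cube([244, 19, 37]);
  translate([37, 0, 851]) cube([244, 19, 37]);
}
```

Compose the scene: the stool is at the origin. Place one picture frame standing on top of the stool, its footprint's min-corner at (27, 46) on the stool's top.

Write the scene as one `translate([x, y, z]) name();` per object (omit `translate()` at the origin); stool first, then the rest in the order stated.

stool();
translate([27, 46, 414]) picture_frame();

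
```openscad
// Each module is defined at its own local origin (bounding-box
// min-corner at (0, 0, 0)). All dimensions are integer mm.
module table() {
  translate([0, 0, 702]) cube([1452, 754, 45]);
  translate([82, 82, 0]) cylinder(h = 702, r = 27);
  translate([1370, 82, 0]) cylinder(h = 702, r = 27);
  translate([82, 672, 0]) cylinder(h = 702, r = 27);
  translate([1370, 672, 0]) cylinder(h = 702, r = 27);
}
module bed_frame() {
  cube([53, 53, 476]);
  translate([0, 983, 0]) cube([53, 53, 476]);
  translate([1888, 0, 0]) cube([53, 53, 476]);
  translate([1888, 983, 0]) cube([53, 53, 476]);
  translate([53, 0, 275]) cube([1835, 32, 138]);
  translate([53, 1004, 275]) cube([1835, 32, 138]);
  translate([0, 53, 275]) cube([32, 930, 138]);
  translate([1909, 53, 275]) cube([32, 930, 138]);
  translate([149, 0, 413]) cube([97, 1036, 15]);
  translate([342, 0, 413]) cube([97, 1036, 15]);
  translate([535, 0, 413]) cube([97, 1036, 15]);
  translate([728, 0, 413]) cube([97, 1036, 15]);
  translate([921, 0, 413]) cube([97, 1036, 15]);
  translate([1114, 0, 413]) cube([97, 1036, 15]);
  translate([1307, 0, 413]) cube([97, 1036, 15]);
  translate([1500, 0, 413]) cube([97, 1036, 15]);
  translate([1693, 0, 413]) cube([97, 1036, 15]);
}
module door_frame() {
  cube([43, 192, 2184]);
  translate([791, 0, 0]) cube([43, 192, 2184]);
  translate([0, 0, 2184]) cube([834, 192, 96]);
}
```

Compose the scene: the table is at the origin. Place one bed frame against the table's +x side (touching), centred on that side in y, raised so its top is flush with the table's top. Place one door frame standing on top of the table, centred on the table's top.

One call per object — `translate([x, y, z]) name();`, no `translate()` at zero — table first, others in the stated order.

table();
translate([1452, -141, 271]) bed_frame();
translate([309, 281, 747]) door_frame();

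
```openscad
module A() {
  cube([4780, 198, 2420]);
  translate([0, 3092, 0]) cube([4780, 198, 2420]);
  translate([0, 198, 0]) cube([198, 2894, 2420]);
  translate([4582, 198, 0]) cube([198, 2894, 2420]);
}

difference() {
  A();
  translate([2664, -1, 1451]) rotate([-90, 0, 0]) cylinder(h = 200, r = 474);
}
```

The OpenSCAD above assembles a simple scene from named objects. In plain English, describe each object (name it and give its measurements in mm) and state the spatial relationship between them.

A is a box-shaped house frame (walls only): outside footprint 4780×3290 mm, wall height 2420 mm, wall thickness 198 mm. The two y-facing walls run the full x-width; the two x-facing walls fit between the inner faces of the y-facing walls.

The house frame has a circular hole of radius 474 mm through its front wall, centred at (x = 2664, z = 1451).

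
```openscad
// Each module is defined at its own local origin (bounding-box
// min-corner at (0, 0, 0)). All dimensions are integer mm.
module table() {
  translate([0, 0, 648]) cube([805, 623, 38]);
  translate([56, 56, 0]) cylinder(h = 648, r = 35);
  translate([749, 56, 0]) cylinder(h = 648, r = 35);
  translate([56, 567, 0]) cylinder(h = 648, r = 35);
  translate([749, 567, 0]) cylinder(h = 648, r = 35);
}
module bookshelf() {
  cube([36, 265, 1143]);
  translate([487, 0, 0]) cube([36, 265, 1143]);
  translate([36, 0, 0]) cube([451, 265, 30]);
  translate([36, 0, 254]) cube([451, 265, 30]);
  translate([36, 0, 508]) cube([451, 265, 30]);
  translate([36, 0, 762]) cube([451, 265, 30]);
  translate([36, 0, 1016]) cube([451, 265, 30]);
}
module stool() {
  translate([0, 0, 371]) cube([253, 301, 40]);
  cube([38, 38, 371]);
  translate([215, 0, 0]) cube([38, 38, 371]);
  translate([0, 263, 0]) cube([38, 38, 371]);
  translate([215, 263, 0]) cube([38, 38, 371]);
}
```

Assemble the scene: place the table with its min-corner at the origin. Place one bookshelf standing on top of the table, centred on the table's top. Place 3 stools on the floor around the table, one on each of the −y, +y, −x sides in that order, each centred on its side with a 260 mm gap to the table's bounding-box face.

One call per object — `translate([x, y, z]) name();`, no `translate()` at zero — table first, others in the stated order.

table();
translate([141, 179, 686]) bookshelf();
translate([276, -561, 0]) stool();
translate([276, 883, 0]) stool();
translate([-513, 161, 0]) stool();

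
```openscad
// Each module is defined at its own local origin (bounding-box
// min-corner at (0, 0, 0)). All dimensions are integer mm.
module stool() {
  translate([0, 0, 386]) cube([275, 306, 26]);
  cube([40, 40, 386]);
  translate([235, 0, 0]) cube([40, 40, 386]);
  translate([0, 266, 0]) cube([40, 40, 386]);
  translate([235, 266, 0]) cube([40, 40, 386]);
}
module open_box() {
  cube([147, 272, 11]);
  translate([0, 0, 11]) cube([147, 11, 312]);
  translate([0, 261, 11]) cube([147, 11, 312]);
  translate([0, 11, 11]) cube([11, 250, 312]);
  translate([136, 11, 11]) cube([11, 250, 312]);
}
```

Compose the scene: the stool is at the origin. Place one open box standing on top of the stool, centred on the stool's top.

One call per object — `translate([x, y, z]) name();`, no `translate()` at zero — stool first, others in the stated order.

stool();
translate([64, 17, 412]) open_box();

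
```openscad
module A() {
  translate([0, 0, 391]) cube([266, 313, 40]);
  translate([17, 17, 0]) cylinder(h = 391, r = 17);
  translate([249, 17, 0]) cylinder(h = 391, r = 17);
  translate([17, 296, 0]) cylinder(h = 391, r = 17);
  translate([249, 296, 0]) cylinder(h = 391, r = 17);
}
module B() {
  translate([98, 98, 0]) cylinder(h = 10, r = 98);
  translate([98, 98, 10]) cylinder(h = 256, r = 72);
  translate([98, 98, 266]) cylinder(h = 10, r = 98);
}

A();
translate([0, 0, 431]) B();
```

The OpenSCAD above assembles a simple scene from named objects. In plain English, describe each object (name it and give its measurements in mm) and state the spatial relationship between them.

A is a four-legged stool. The seat is a 266×313×40 mm slab whose top surface is at z = 431 mm; four round legs, each 34 mm in diameter, run from the floor (z = 0) to the underside of the seat, each leg's axis is inset half a diameter from the nearest pair of seat edges (so the leg's bounding box is flush with the corner).

B is a spool: two coaxial disc flanges of radius 98 mm and thickness 10 mm, joined by a core cylinder of radius 72 mm and height 256 mm. The lower flange rests on z = 0 and the three cylinders share a vertical axis.

The spool is on top of the stool.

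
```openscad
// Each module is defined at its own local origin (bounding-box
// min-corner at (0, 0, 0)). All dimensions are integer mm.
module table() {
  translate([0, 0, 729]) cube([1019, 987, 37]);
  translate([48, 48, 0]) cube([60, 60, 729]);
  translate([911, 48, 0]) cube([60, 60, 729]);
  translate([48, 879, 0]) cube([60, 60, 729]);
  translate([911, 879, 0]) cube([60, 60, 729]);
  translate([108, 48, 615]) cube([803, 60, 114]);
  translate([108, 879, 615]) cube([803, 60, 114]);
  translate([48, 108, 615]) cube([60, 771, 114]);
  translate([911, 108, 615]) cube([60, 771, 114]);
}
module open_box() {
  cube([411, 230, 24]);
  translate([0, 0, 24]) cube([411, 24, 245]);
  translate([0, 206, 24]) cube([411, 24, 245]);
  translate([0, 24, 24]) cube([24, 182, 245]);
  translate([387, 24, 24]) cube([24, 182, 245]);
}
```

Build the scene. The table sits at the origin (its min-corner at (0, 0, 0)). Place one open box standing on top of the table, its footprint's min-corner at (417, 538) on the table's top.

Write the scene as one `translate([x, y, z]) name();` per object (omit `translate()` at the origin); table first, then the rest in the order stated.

table();
translate([417, 538, 766]) open_box();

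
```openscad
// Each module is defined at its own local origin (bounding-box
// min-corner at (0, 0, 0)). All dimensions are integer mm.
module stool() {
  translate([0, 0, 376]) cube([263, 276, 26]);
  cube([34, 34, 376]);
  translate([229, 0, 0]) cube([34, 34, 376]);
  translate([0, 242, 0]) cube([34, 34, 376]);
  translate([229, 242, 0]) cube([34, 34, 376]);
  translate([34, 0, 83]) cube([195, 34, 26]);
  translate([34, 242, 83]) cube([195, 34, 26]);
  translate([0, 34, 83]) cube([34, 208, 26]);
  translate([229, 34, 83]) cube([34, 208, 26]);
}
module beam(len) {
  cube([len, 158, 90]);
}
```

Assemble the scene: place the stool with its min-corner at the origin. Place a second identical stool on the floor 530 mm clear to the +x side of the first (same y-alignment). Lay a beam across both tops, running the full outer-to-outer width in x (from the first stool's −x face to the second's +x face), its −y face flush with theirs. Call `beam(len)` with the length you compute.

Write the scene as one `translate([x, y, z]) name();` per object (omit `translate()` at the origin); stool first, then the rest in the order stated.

stool();
translate([793, 0, 0]) stool();
translate([0, 0, 402]) beam(1056);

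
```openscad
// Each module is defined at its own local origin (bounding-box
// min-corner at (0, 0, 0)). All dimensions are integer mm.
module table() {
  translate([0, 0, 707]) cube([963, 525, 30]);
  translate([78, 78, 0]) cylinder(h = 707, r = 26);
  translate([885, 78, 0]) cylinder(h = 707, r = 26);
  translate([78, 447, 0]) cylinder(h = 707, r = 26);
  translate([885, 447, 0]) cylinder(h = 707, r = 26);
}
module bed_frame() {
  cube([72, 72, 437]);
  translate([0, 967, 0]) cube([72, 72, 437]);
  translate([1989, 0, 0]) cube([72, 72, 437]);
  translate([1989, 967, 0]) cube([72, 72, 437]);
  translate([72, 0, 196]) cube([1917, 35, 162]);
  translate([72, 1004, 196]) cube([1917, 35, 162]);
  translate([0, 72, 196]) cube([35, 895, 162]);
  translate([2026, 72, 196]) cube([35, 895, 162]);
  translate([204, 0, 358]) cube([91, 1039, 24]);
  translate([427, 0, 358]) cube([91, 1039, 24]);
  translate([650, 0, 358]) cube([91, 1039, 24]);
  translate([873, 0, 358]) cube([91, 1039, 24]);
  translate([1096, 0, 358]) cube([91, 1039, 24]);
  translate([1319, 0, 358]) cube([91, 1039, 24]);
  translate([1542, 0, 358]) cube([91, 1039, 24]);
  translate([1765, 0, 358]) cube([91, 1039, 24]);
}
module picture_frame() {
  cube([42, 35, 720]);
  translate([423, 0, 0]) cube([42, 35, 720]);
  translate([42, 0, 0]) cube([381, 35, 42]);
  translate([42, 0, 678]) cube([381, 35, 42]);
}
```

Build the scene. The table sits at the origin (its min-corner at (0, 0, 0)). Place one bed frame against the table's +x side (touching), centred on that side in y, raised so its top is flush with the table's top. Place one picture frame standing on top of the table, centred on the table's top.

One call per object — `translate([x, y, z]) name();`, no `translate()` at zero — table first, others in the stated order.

table();
translate([963, -257, 300]) bed_frame();
translate([249, 245, 737]) picture_frame();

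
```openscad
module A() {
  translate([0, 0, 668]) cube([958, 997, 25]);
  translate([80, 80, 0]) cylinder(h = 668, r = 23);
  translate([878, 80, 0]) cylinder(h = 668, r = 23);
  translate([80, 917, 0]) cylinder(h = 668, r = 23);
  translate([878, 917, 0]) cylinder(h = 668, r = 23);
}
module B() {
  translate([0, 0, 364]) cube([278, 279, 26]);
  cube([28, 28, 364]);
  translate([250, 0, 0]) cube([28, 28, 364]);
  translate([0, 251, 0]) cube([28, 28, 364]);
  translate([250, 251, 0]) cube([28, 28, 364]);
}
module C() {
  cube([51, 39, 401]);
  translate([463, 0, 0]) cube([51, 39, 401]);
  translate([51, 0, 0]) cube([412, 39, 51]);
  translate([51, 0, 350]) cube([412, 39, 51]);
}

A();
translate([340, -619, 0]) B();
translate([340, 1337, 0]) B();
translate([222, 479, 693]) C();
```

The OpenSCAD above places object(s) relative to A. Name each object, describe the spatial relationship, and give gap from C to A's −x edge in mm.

The picture frame's min-x is at 222; the table's min-x is 0; gap = 222 mm.

A is a table. B is a stool. C is a picture frame. Two stools sit around the table at the −y, +y sides. The picture frame is on top of the table, centred. The gap from the picture frame to the table's −x edge is 222 mm.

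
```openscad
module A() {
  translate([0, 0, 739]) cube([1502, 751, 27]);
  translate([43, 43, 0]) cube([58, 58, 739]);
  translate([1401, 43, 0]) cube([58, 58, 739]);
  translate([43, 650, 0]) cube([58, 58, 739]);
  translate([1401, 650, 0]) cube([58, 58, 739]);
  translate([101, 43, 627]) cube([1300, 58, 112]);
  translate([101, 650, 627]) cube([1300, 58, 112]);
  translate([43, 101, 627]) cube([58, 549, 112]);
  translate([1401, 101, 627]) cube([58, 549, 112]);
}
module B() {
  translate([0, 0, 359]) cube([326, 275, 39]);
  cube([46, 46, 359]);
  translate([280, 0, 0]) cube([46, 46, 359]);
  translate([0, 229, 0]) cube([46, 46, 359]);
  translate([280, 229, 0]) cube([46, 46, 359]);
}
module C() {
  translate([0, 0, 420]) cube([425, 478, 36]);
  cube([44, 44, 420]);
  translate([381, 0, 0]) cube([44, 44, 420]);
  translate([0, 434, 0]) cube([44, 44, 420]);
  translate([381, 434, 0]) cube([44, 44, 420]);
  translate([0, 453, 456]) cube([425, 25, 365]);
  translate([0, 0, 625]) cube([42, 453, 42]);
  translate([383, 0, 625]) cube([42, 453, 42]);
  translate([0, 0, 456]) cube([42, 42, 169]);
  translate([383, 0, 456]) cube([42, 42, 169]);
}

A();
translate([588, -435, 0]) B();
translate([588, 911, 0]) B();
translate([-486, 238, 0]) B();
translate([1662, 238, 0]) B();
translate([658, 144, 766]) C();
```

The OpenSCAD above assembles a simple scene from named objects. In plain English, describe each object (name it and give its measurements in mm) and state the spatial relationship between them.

A is a rectangular dining table. The top is 1502×751×27 mm with its upper surface at z = 766 mm. It stands on four 58×58 mm square legs, each inset 43 mm from the nearest pair of top edges, running from the floor to the underside of the top. Four apron rails, 58 mm thick and 112 mm tall, run between adjacent legs with their top edges flush with the underside of the top and their outer faces flush with the legs' outer faces.

B is a simple wooden stool: a rectangular seat 326 mm (x) by 275 mm (y), 39 mm thick, top face at z = 398 mm, on four square legs, each 46×46 mm in cross-section. The legs rest on z = 0, each flush with a corner of the seat.

C is a chair. The seat is a 425×478×36 mm slab with its top at z = 456 mm, on four 44×44 mm corner legs (flush with the seat edges, standing on z = 0). A flat backrest 25 mm thick, 365 mm tall, spans the full seat width and rises from the seat top along its +y edge, rear face flush with the rear of the seat. Two armrests of 42×42 mm section run along each side from the seat's front edge to the front of the backrest, top faces 211 mm above the seat top and outer faces flush with the seat's x-edges; a 42×42 mm post under the front of each armrest stands on the seat at the front corner.

Four stools sit around the table at the −y, +y, −x, +x sides. The chair is on top of the table.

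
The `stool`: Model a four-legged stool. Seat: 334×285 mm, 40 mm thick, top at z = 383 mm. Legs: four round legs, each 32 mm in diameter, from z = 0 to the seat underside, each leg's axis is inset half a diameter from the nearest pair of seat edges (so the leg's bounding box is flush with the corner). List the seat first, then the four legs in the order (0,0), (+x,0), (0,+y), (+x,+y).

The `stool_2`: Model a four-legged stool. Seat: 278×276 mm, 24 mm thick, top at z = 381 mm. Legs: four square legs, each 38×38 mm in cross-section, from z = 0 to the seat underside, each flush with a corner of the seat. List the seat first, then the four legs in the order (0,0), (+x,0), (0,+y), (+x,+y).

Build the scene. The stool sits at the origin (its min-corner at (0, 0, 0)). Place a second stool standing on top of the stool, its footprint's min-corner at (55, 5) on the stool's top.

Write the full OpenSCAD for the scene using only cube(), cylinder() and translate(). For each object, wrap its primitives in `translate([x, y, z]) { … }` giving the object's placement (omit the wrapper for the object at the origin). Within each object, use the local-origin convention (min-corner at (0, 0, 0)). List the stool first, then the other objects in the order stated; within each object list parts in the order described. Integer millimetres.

translate([0, 0, 343]) cube([334, 285, 40]);
translate([16, 16, 0]) cylinder(h = 343, r = 16);
translate([318, 16, 0]) cylinder(h = 343, r = 16);
translate([16, 269, 0]) cylinder(h = 343, r = 16);
translate([318, 269, 0]) cylinder(h = 343, r = 16);
translate([55, 5, 383]) {
  translate([0, 0, 357]) cube([278, 276, 24]);
  cube([38, 38, 357]);
  translate([240, 0, 0]) cube([38, 38, 357]);
  translate([0, 238, 0]) cube([38, 38, 357]);
  translate([240, 238, 0]) cube([38, 38, 357]);
}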